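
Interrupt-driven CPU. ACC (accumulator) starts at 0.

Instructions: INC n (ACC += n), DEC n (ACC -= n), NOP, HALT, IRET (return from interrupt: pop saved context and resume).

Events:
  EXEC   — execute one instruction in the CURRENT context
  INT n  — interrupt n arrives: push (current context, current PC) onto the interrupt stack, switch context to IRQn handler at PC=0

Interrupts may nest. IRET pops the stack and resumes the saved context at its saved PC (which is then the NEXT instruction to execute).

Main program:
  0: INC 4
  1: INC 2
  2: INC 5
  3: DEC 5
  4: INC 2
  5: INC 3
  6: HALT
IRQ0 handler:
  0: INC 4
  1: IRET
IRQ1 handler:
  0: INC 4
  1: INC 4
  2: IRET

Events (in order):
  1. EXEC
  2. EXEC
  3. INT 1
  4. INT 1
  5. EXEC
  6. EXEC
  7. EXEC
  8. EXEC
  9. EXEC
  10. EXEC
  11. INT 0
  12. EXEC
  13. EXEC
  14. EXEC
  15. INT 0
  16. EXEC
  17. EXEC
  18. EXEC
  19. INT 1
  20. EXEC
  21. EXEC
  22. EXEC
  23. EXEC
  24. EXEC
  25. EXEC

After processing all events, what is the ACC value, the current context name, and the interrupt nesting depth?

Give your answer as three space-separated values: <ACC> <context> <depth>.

Answer: 43 MAIN 0

Derivation:
Event 1 (EXEC): [MAIN] PC=0: INC 4 -> ACC=4
Event 2 (EXEC): [MAIN] PC=1: INC 2 -> ACC=6
Event 3 (INT 1): INT 1 arrives: push (MAIN, PC=2), enter IRQ1 at PC=0 (depth now 1)
Event 4 (INT 1): INT 1 arrives: push (IRQ1, PC=0), enter IRQ1 at PC=0 (depth now 2)
Event 5 (EXEC): [IRQ1] PC=0: INC 4 -> ACC=10
Event 6 (EXEC): [IRQ1] PC=1: INC 4 -> ACC=14
Event 7 (EXEC): [IRQ1] PC=2: IRET -> resume IRQ1 at PC=0 (depth now 1)
Event 8 (EXEC): [IRQ1] PC=0: INC 4 -> ACC=18
Event 9 (EXEC): [IRQ1] PC=1: INC 4 -> ACC=22
Event 10 (EXEC): [IRQ1] PC=2: IRET -> resume MAIN at PC=2 (depth now 0)
Event 11 (INT 0): INT 0 arrives: push (MAIN, PC=2), enter IRQ0 at PC=0 (depth now 1)
Event 12 (EXEC): [IRQ0] PC=0: INC 4 -> ACC=26
Event 13 (EXEC): [IRQ0] PC=1: IRET -> resume MAIN at PC=2 (depth now 0)
Event 14 (EXEC): [MAIN] PC=2: INC 5 -> ACC=31
Event 15 (INT 0): INT 0 arrives: push (MAIN, PC=3), enter IRQ0 at PC=0 (depth now 1)
Event 16 (EXEC): [IRQ0] PC=0: INC 4 -> ACC=35
Event 17 (EXEC): [IRQ0] PC=1: IRET -> resume MAIN at PC=3 (depth now 0)
Event 18 (EXEC): [MAIN] PC=3: DEC 5 -> ACC=30
Event 19 (INT 1): INT 1 arrives: push (MAIN, PC=4), enter IRQ1 at PC=0 (depth now 1)
Event 20 (EXEC): [IRQ1] PC=0: INC 4 -> ACC=34
Event 21 (EXEC): [IRQ1] PC=1: INC 4 -> ACC=38
Event 22 (EXEC): [IRQ1] PC=2: IRET -> resume MAIN at PC=4 (depth now 0)
Event 23 (EXEC): [MAIN] PC=4: INC 2 -> ACC=40
Event 24 (EXEC): [MAIN] PC=5: INC 3 -> ACC=43
Event 25 (EXEC): [MAIN] PC=6: HALT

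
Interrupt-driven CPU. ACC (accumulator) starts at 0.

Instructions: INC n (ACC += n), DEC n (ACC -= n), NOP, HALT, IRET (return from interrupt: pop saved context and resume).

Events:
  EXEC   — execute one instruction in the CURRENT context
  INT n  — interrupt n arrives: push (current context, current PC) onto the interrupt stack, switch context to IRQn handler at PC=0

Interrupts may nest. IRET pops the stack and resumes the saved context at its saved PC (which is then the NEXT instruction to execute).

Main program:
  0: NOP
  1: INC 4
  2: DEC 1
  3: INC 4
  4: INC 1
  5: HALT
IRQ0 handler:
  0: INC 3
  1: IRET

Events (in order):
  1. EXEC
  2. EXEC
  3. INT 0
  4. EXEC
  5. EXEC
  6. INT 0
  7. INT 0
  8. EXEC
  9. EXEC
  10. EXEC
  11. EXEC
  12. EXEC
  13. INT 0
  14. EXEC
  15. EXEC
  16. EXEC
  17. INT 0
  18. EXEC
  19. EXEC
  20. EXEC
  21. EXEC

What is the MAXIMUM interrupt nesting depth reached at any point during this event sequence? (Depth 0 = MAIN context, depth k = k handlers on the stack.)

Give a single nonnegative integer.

Answer: 2

Derivation:
Event 1 (EXEC): [MAIN] PC=0: NOP [depth=0]
Event 2 (EXEC): [MAIN] PC=1: INC 4 -> ACC=4 [depth=0]
Event 3 (INT 0): INT 0 arrives: push (MAIN, PC=2), enter IRQ0 at PC=0 (depth now 1) [depth=1]
Event 4 (EXEC): [IRQ0] PC=0: INC 3 -> ACC=7 [depth=1]
Event 5 (EXEC): [IRQ0] PC=1: IRET -> resume MAIN at PC=2 (depth now 0) [depth=0]
Event 6 (INT 0): INT 0 arrives: push (MAIN, PC=2), enter IRQ0 at PC=0 (depth now 1) [depth=1]
Event 7 (INT 0): INT 0 arrives: push (IRQ0, PC=0), enter IRQ0 at PC=0 (depth now 2) [depth=2]
Event 8 (EXEC): [IRQ0] PC=0: INC 3 -> ACC=10 [depth=2]
Event 9 (EXEC): [IRQ0] PC=1: IRET -> resume IRQ0 at PC=0 (depth now 1) [depth=1]
Event 10 (EXEC): [IRQ0] PC=0: INC 3 -> ACC=13 [depth=1]
Event 11 (EXEC): [IRQ0] PC=1: IRET -> resume MAIN at PC=2 (depth now 0) [depth=0]
Event 12 (EXEC): [MAIN] PC=2: DEC 1 -> ACC=12 [depth=0]
Event 13 (INT 0): INT 0 arrives: push (MAIN, PC=3), enter IRQ0 at PC=0 (depth now 1) [depth=1]
Event 14 (EXEC): [IRQ0] PC=0: INC 3 -> ACC=15 [depth=1]
Event 15 (EXEC): [IRQ0] PC=1: IRET -> resume MAIN at PC=3 (depth now 0) [depth=0]
Event 16 (EXEC): [MAIN] PC=3: INC 4 -> ACC=19 [depth=0]
Event 17 (INT 0): INT 0 arrives: push (MAIN, PC=4), enter IRQ0 at PC=0 (depth now 1) [depth=1]
Event 18 (EXEC): [IRQ0] PC=0: INC 3 -> ACC=22 [depth=1]
Event 19 (EXEC): [IRQ0] PC=1: IRET -> resume MAIN at PC=4 (depth now 0) [depth=0]
Event 20 (EXEC): [MAIN] PC=4: INC 1 -> ACC=23 [depth=0]
Event 21 (EXEC): [MAIN] PC=5: HALT [depth=0]
Max depth observed: 2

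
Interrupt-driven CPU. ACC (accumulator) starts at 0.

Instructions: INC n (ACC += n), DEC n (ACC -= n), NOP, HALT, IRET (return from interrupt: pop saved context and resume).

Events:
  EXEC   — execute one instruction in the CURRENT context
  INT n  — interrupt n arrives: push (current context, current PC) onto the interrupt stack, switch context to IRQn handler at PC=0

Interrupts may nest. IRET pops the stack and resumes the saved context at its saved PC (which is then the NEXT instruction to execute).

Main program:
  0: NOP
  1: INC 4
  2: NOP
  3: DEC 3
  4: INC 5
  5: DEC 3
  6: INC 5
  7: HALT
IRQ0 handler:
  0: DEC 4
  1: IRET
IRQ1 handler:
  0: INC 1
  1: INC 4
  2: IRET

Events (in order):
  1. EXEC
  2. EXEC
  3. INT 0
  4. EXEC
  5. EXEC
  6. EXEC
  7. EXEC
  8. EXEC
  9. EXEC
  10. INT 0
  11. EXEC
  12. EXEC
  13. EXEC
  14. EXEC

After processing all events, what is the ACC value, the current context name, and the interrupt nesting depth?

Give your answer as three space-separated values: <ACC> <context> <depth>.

Answer: 0 MAIN 0

Derivation:
Event 1 (EXEC): [MAIN] PC=0: NOP
Event 2 (EXEC): [MAIN] PC=1: INC 4 -> ACC=4
Event 3 (INT 0): INT 0 arrives: push (MAIN, PC=2), enter IRQ0 at PC=0 (depth now 1)
Event 4 (EXEC): [IRQ0] PC=0: DEC 4 -> ACC=0
Event 5 (EXEC): [IRQ0] PC=1: IRET -> resume MAIN at PC=2 (depth now 0)
Event 6 (EXEC): [MAIN] PC=2: NOP
Event 7 (EXEC): [MAIN] PC=3: DEC 3 -> ACC=-3
Event 8 (EXEC): [MAIN] PC=4: INC 5 -> ACC=2
Event 9 (EXEC): [MAIN] PC=5: DEC 3 -> ACC=-1
Event 10 (INT 0): INT 0 arrives: push (MAIN, PC=6), enter IRQ0 at PC=0 (depth now 1)
Event 11 (EXEC): [IRQ0] PC=0: DEC 4 -> ACC=-5
Event 12 (EXEC): [IRQ0] PC=1: IRET -> resume MAIN at PC=6 (depth now 0)
Event 13 (EXEC): [MAIN] PC=6: INC 5 -> ACC=0
Event 14 (EXEC): [MAIN] PC=7: HALT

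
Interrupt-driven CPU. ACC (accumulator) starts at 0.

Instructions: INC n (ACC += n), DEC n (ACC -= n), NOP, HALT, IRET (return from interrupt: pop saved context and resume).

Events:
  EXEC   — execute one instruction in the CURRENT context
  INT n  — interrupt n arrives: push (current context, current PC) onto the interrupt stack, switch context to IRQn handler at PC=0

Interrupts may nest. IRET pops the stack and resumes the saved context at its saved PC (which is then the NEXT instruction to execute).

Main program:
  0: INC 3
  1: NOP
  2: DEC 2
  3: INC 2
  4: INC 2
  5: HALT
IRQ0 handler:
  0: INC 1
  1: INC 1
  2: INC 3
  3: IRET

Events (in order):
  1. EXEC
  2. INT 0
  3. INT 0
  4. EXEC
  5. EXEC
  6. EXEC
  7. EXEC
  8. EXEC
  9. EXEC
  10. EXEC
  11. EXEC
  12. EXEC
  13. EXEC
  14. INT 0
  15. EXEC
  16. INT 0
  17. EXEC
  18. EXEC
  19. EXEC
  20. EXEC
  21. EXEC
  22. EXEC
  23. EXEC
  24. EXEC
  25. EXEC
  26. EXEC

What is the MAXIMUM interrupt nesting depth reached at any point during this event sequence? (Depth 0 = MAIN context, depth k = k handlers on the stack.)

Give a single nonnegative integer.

Event 1 (EXEC): [MAIN] PC=0: INC 3 -> ACC=3 [depth=0]
Event 2 (INT 0): INT 0 arrives: push (MAIN, PC=1), enter IRQ0 at PC=0 (depth now 1) [depth=1]
Event 3 (INT 0): INT 0 arrives: push (IRQ0, PC=0), enter IRQ0 at PC=0 (depth now 2) [depth=2]
Event 4 (EXEC): [IRQ0] PC=0: INC 1 -> ACC=4 [depth=2]
Event 5 (EXEC): [IRQ0] PC=1: INC 1 -> ACC=5 [depth=2]
Event 6 (EXEC): [IRQ0] PC=2: INC 3 -> ACC=8 [depth=2]
Event 7 (EXEC): [IRQ0] PC=3: IRET -> resume IRQ0 at PC=0 (depth now 1) [depth=1]
Event 8 (EXEC): [IRQ0] PC=0: INC 1 -> ACC=9 [depth=1]
Event 9 (EXEC): [IRQ0] PC=1: INC 1 -> ACC=10 [depth=1]
Event 10 (EXEC): [IRQ0] PC=2: INC 3 -> ACC=13 [depth=1]
Event 11 (EXEC): [IRQ0] PC=3: IRET -> resume MAIN at PC=1 (depth now 0) [depth=0]
Event 12 (EXEC): [MAIN] PC=1: NOP [depth=0]
Event 13 (EXEC): [MAIN] PC=2: DEC 2 -> ACC=11 [depth=0]
Event 14 (INT 0): INT 0 arrives: push (MAIN, PC=3), enter IRQ0 at PC=0 (depth now 1) [depth=1]
Event 15 (EXEC): [IRQ0] PC=0: INC 1 -> ACC=12 [depth=1]
Event 16 (INT 0): INT 0 arrives: push (IRQ0, PC=1), enter IRQ0 at PC=0 (depth now 2) [depth=2]
Event 17 (EXEC): [IRQ0] PC=0: INC 1 -> ACC=13 [depth=2]
Event 18 (EXEC): [IRQ0] PC=1: INC 1 -> ACC=14 [depth=2]
Event 19 (EXEC): [IRQ0] PC=2: INC 3 -> ACC=17 [depth=2]
Event 20 (EXEC): [IRQ0] PC=3: IRET -> resume IRQ0 at PC=1 (depth now 1) [depth=1]
Event 21 (EXEC): [IRQ0] PC=1: INC 1 -> ACC=18 [depth=1]
Event 22 (EXEC): [IRQ0] PC=2: INC 3 -> ACC=21 [depth=1]
Event 23 (EXEC): [IRQ0] PC=3: IRET -> resume MAIN at PC=3 (depth now 0) [depth=0]
Event 24 (EXEC): [MAIN] PC=3: INC 2 -> ACC=23 [depth=0]
Event 25 (EXEC): [MAIN] PC=4: INC 2 -> ACC=25 [depth=0]
Event 26 (EXEC): [MAIN] PC=5: HALT [depth=0]
Max depth observed: 2

Answer: 2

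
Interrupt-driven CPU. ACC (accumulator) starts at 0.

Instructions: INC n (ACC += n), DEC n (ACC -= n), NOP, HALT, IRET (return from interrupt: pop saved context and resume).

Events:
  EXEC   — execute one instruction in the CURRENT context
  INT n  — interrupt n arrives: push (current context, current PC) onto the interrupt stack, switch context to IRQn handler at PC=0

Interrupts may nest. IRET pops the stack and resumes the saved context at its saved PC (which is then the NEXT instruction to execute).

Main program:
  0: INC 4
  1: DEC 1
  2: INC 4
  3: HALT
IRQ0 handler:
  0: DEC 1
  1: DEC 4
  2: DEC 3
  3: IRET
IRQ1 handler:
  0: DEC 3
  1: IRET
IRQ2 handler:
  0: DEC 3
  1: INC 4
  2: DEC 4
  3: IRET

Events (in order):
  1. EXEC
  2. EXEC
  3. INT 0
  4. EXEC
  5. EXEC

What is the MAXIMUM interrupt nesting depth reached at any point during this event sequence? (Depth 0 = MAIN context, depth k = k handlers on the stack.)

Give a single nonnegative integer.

Event 1 (EXEC): [MAIN] PC=0: INC 4 -> ACC=4 [depth=0]
Event 2 (EXEC): [MAIN] PC=1: DEC 1 -> ACC=3 [depth=0]
Event 3 (INT 0): INT 0 arrives: push (MAIN, PC=2), enter IRQ0 at PC=0 (depth now 1) [depth=1]
Event 4 (EXEC): [IRQ0] PC=0: DEC 1 -> ACC=2 [depth=1]
Event 5 (EXEC): [IRQ0] PC=1: DEC 4 -> ACC=-2 [depth=1]
Max depth observed: 1

Answer: 1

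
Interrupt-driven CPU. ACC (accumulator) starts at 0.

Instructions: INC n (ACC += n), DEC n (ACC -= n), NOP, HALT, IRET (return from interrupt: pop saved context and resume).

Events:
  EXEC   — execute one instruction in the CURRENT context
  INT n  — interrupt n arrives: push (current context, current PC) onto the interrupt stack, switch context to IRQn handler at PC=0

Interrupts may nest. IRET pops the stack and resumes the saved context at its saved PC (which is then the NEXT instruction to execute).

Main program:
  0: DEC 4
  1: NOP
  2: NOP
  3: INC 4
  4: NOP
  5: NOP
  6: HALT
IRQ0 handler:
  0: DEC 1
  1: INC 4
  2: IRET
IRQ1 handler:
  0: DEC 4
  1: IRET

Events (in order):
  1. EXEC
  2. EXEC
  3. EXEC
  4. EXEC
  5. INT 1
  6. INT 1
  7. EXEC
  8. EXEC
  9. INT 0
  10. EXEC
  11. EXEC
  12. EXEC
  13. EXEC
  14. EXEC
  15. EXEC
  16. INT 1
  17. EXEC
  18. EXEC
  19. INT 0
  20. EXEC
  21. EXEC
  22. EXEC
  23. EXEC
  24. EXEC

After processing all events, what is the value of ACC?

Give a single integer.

Answer: -6

Derivation:
Event 1 (EXEC): [MAIN] PC=0: DEC 4 -> ACC=-4
Event 2 (EXEC): [MAIN] PC=1: NOP
Event 3 (EXEC): [MAIN] PC=2: NOP
Event 4 (EXEC): [MAIN] PC=3: INC 4 -> ACC=0
Event 5 (INT 1): INT 1 arrives: push (MAIN, PC=4), enter IRQ1 at PC=0 (depth now 1)
Event 6 (INT 1): INT 1 arrives: push (IRQ1, PC=0), enter IRQ1 at PC=0 (depth now 2)
Event 7 (EXEC): [IRQ1] PC=0: DEC 4 -> ACC=-4
Event 8 (EXEC): [IRQ1] PC=1: IRET -> resume IRQ1 at PC=0 (depth now 1)
Event 9 (INT 0): INT 0 arrives: push (IRQ1, PC=0), enter IRQ0 at PC=0 (depth now 2)
Event 10 (EXEC): [IRQ0] PC=0: DEC 1 -> ACC=-5
Event 11 (EXEC): [IRQ0] PC=1: INC 4 -> ACC=-1
Event 12 (EXEC): [IRQ0] PC=2: IRET -> resume IRQ1 at PC=0 (depth now 1)
Event 13 (EXEC): [IRQ1] PC=0: DEC 4 -> ACC=-5
Event 14 (EXEC): [IRQ1] PC=1: IRET -> resume MAIN at PC=4 (depth now 0)
Event 15 (EXEC): [MAIN] PC=4: NOP
Event 16 (INT 1): INT 1 arrives: push (MAIN, PC=5), enter IRQ1 at PC=0 (depth now 1)
Event 17 (EXEC): [IRQ1] PC=0: DEC 4 -> ACC=-9
Event 18 (EXEC): [IRQ1] PC=1: IRET -> resume MAIN at PC=5 (depth now 0)
Event 19 (INT 0): INT 0 arrives: push (MAIN, PC=5), enter IRQ0 at PC=0 (depth now 1)
Event 20 (EXEC): [IRQ0] PC=0: DEC 1 -> ACC=-10
Event 21 (EXEC): [IRQ0] PC=1: INC 4 -> ACC=-6
Event 22 (EXEC): [IRQ0] PC=2: IRET -> resume MAIN at PC=5 (depth now 0)
Event 23 (EXEC): [MAIN] PC=5: NOP
Event 24 (EXEC): [MAIN] PC=6: HALT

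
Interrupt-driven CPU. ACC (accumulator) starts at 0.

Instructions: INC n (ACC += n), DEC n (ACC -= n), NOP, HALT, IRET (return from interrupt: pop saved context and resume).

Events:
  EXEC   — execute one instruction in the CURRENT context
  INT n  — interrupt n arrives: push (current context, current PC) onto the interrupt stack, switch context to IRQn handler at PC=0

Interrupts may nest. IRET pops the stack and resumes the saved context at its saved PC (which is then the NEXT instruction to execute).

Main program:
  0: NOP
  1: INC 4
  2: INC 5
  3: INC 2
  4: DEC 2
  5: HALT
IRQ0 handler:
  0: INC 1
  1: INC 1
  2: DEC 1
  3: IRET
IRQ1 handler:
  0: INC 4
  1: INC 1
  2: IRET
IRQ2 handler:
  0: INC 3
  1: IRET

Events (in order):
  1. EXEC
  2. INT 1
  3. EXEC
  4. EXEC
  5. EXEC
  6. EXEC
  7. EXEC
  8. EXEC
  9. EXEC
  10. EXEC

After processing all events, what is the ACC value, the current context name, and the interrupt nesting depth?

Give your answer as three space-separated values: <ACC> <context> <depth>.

Answer: 14 MAIN 0

Derivation:
Event 1 (EXEC): [MAIN] PC=0: NOP
Event 2 (INT 1): INT 1 arrives: push (MAIN, PC=1), enter IRQ1 at PC=0 (depth now 1)
Event 3 (EXEC): [IRQ1] PC=0: INC 4 -> ACC=4
Event 4 (EXEC): [IRQ1] PC=1: INC 1 -> ACC=5
Event 5 (EXEC): [IRQ1] PC=2: IRET -> resume MAIN at PC=1 (depth now 0)
Event 6 (EXEC): [MAIN] PC=1: INC 4 -> ACC=9
Event 7 (EXEC): [MAIN] PC=2: INC 5 -> ACC=14
Event 8 (EXEC): [MAIN] PC=3: INC 2 -> ACC=16
Event 9 (EXEC): [MAIN] PC=4: DEC 2 -> ACC=14
Event 10 (EXEC): [MAIN] PC=5: HALT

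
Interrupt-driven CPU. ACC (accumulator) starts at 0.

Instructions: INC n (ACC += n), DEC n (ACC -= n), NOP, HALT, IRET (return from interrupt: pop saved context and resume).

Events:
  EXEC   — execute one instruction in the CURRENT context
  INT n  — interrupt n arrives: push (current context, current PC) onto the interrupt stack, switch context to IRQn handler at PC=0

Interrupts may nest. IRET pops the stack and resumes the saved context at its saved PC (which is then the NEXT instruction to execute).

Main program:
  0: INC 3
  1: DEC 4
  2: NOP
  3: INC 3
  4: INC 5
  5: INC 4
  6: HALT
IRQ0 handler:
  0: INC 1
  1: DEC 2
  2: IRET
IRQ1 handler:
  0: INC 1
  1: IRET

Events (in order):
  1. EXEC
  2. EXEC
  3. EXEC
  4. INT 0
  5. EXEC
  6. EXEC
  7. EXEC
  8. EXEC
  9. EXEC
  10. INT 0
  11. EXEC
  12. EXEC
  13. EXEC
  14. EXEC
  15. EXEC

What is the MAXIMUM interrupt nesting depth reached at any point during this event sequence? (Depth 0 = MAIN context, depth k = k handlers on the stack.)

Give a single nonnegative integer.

Event 1 (EXEC): [MAIN] PC=0: INC 3 -> ACC=3 [depth=0]
Event 2 (EXEC): [MAIN] PC=1: DEC 4 -> ACC=-1 [depth=0]
Event 3 (EXEC): [MAIN] PC=2: NOP [depth=0]
Event 4 (INT 0): INT 0 arrives: push (MAIN, PC=3), enter IRQ0 at PC=0 (depth now 1) [depth=1]
Event 5 (EXEC): [IRQ0] PC=0: INC 1 -> ACC=0 [depth=1]
Event 6 (EXEC): [IRQ0] PC=1: DEC 2 -> ACC=-2 [depth=1]
Event 7 (EXEC): [IRQ0] PC=2: IRET -> resume MAIN at PC=3 (depth now 0) [depth=0]
Event 8 (EXEC): [MAIN] PC=3: INC 3 -> ACC=1 [depth=0]
Event 9 (EXEC): [MAIN] PC=4: INC 5 -> ACC=6 [depth=0]
Event 10 (INT 0): INT 0 arrives: push (MAIN, PC=5), enter IRQ0 at PC=0 (depth now 1) [depth=1]
Event 11 (EXEC): [IRQ0] PC=0: INC 1 -> ACC=7 [depth=1]
Event 12 (EXEC): [IRQ0] PC=1: DEC 2 -> ACC=5 [depth=1]
Event 13 (EXEC): [IRQ0] PC=2: IRET -> resume MAIN at PC=5 (depth now 0) [depth=0]
Event 14 (EXEC): [MAIN] PC=5: INC 4 -> ACC=9 [depth=0]
Event 15 (EXEC): [MAIN] PC=6: HALT [depth=0]
Max depth observed: 1

Answer: 1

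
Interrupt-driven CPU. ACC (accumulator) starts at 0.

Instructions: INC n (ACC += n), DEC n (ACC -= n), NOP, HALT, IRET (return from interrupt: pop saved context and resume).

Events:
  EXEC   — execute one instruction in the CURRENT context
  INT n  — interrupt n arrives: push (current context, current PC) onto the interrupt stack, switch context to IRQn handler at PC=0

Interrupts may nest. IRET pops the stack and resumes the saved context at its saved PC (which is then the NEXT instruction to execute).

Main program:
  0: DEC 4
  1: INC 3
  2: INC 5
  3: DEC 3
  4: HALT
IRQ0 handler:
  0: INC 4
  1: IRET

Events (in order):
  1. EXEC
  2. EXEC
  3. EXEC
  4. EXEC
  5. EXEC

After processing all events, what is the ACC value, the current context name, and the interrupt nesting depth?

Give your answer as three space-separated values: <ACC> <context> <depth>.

Event 1 (EXEC): [MAIN] PC=0: DEC 4 -> ACC=-4
Event 2 (EXEC): [MAIN] PC=1: INC 3 -> ACC=-1
Event 3 (EXEC): [MAIN] PC=2: INC 5 -> ACC=4
Event 4 (EXEC): [MAIN] PC=3: DEC 3 -> ACC=1
Event 5 (EXEC): [MAIN] PC=4: HALT

Answer: 1 MAIN 0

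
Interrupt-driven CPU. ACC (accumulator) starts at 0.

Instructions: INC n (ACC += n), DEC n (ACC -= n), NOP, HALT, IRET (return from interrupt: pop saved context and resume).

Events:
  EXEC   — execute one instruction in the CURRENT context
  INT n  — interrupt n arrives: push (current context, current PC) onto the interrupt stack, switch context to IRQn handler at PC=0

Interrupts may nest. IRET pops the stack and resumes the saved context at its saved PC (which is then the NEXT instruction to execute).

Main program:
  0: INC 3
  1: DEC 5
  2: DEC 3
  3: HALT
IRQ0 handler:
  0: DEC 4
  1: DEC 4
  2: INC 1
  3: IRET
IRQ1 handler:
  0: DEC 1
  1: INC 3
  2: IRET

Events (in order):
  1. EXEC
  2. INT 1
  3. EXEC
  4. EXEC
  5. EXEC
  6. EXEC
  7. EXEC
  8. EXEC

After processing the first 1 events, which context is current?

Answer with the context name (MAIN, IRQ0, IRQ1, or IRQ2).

Event 1 (EXEC): [MAIN] PC=0: INC 3 -> ACC=3

Answer: MAIN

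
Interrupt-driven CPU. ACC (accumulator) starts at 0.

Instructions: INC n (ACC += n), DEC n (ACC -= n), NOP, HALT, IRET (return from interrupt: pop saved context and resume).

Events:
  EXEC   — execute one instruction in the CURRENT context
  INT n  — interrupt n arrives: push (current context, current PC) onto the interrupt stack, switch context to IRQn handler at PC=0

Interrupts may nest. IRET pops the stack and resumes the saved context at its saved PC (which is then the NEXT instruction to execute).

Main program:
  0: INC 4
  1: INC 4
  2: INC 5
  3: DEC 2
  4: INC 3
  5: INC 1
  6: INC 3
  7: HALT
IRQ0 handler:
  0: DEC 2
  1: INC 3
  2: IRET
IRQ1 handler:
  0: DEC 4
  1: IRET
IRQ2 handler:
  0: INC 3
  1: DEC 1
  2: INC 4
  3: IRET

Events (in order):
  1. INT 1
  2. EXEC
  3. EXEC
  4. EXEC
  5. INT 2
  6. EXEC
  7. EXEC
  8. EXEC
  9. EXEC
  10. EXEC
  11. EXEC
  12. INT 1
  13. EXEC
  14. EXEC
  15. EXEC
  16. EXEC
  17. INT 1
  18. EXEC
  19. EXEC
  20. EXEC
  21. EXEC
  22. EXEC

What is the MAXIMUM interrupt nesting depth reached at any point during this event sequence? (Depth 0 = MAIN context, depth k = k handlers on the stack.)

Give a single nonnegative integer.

Answer: 1

Derivation:
Event 1 (INT 1): INT 1 arrives: push (MAIN, PC=0), enter IRQ1 at PC=0 (depth now 1) [depth=1]
Event 2 (EXEC): [IRQ1] PC=0: DEC 4 -> ACC=-4 [depth=1]
Event 3 (EXEC): [IRQ1] PC=1: IRET -> resume MAIN at PC=0 (depth now 0) [depth=0]
Event 4 (EXEC): [MAIN] PC=0: INC 4 -> ACC=0 [depth=0]
Event 5 (INT 2): INT 2 arrives: push (MAIN, PC=1), enter IRQ2 at PC=0 (depth now 1) [depth=1]
Event 6 (EXEC): [IRQ2] PC=0: INC 3 -> ACC=3 [depth=1]
Event 7 (EXEC): [IRQ2] PC=1: DEC 1 -> ACC=2 [depth=1]
Event 8 (EXEC): [IRQ2] PC=2: INC 4 -> ACC=6 [depth=1]
Event 9 (EXEC): [IRQ2] PC=3: IRET -> resume MAIN at PC=1 (depth now 0) [depth=0]
Event 10 (EXEC): [MAIN] PC=1: INC 4 -> ACC=10 [depth=0]
Event 11 (EXEC): [MAIN] PC=2: INC 5 -> ACC=15 [depth=0]
Event 12 (INT 1): INT 1 arrives: push (MAIN, PC=3), enter IRQ1 at PC=0 (depth now 1) [depth=1]
Event 13 (EXEC): [IRQ1] PC=0: DEC 4 -> ACC=11 [depth=1]
Event 14 (EXEC): [IRQ1] PC=1: IRET -> resume MAIN at PC=3 (depth now 0) [depth=0]
Event 15 (EXEC): [MAIN] PC=3: DEC 2 -> ACC=9 [depth=0]
Event 16 (EXEC): [MAIN] PC=4: INC 3 -> ACC=12 [depth=0]
Event 17 (INT 1): INT 1 arrives: push (MAIN, PC=5), enter IRQ1 at PC=0 (depth now 1) [depth=1]
Event 18 (EXEC): [IRQ1] PC=0: DEC 4 -> ACC=8 [depth=1]
Event 19 (EXEC): [IRQ1] PC=1: IRET -> resume MAIN at PC=5 (depth now 0) [depth=0]
Event 20 (EXEC): [MAIN] PC=5: INC 1 -> ACC=9 [depth=0]
Event 21 (EXEC): [MAIN] PC=6: INC 3 -> ACC=12 [depth=0]
Event 22 (EXEC): [MAIN] PC=7: HALT [depth=0]
Max depth observed: 1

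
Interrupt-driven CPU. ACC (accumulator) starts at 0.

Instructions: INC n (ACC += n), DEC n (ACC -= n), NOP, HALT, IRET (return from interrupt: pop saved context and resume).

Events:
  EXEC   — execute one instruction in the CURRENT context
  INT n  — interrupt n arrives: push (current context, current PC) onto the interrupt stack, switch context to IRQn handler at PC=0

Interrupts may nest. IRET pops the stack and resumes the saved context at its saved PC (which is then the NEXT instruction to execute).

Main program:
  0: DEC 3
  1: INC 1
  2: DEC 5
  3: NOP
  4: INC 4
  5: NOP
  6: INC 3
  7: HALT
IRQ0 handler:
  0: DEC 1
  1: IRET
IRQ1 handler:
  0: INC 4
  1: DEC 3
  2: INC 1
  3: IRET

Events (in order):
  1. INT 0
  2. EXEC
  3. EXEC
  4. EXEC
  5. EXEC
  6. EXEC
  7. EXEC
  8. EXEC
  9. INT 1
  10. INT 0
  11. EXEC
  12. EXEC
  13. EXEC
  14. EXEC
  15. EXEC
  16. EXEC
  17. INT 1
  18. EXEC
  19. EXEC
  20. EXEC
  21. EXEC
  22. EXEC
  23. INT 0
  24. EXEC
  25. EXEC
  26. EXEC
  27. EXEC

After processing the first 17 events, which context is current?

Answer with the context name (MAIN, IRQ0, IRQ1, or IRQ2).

Answer: IRQ1

Derivation:
Event 1 (INT 0): INT 0 arrives: push (MAIN, PC=0), enter IRQ0 at PC=0 (depth now 1)
Event 2 (EXEC): [IRQ0] PC=0: DEC 1 -> ACC=-1
Event 3 (EXEC): [IRQ0] PC=1: IRET -> resume MAIN at PC=0 (depth now 0)
Event 4 (EXEC): [MAIN] PC=0: DEC 3 -> ACC=-4
Event 5 (EXEC): [MAIN] PC=1: INC 1 -> ACC=-3
Event 6 (EXEC): [MAIN] PC=2: DEC 5 -> ACC=-8
Event 7 (EXEC): [MAIN] PC=3: NOP
Event 8 (EXEC): [MAIN] PC=4: INC 4 -> ACC=-4
Event 9 (INT 1): INT 1 arrives: push (MAIN, PC=5), enter IRQ1 at PC=0 (depth now 1)
Event 10 (INT 0): INT 0 arrives: push (IRQ1, PC=0), enter IRQ0 at PC=0 (depth now 2)
Event 11 (EXEC): [IRQ0] PC=0: DEC 1 -> ACC=-5
Event 12 (EXEC): [IRQ0] PC=1: IRET -> resume IRQ1 at PC=0 (depth now 1)
Event 13 (EXEC): [IRQ1] PC=0: INC 4 -> ACC=-1
Event 14 (EXEC): [IRQ1] PC=1: DEC 3 -> ACC=-4
Event 15 (EXEC): [IRQ1] PC=2: INC 1 -> ACC=-3
Event 16 (EXEC): [IRQ1] PC=3: IRET -> resume MAIN at PC=5 (depth now 0)
Event 17 (INT 1): INT 1 arrives: push (MAIN, PC=5), enter IRQ1 at PC=0 (depth now 1)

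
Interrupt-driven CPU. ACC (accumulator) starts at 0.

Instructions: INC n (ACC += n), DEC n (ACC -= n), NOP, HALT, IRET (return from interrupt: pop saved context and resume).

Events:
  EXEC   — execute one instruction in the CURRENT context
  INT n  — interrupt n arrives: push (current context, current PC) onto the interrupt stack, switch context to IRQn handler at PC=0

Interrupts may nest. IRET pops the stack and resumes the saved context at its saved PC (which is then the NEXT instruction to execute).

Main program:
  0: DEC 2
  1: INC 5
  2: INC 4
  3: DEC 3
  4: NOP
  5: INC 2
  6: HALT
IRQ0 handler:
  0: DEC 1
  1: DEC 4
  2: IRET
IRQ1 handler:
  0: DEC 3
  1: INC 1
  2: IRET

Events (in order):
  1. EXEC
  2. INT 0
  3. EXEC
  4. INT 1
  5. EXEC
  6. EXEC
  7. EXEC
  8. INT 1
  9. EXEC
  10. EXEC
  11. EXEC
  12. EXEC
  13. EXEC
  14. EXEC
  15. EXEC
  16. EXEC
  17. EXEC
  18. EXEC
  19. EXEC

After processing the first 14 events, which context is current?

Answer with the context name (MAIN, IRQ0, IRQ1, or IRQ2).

Answer: MAIN

Derivation:
Event 1 (EXEC): [MAIN] PC=0: DEC 2 -> ACC=-2
Event 2 (INT 0): INT 0 arrives: push (MAIN, PC=1), enter IRQ0 at PC=0 (depth now 1)
Event 3 (EXEC): [IRQ0] PC=0: DEC 1 -> ACC=-3
Event 4 (INT 1): INT 1 arrives: push (IRQ0, PC=1), enter IRQ1 at PC=0 (depth now 2)
Event 5 (EXEC): [IRQ1] PC=0: DEC 3 -> ACC=-6
Event 6 (EXEC): [IRQ1] PC=1: INC 1 -> ACC=-5
Event 7 (EXEC): [IRQ1] PC=2: IRET -> resume IRQ0 at PC=1 (depth now 1)
Event 8 (INT 1): INT 1 arrives: push (IRQ0, PC=1), enter IRQ1 at PC=0 (depth now 2)
Event 9 (EXEC): [IRQ1] PC=0: DEC 3 -> ACC=-8
Event 10 (EXEC): [IRQ1] PC=1: INC 1 -> ACC=-7
Event 11 (EXEC): [IRQ1] PC=2: IRET -> resume IRQ0 at PC=1 (depth now 1)
Event 12 (EXEC): [IRQ0] PC=1: DEC 4 -> ACC=-11
Event 13 (EXEC): [IRQ0] PC=2: IRET -> resume MAIN at PC=1 (depth now 0)
Event 14 (EXEC): [MAIN] PC=1: INC 5 -> ACC=-6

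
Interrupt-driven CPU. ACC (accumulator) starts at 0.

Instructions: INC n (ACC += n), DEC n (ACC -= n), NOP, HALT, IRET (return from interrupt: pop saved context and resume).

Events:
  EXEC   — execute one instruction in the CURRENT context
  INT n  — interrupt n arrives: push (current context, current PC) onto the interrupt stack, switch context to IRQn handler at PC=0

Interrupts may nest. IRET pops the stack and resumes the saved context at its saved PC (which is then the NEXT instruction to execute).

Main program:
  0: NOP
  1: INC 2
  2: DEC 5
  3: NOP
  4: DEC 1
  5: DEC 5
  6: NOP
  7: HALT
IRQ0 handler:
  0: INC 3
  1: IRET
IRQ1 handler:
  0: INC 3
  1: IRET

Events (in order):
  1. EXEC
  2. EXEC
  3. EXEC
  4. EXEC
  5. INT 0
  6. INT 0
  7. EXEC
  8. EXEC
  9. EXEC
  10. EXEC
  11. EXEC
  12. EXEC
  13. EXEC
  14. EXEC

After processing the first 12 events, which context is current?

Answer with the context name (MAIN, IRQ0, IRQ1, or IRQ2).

Event 1 (EXEC): [MAIN] PC=0: NOP
Event 2 (EXEC): [MAIN] PC=1: INC 2 -> ACC=2
Event 3 (EXEC): [MAIN] PC=2: DEC 5 -> ACC=-3
Event 4 (EXEC): [MAIN] PC=3: NOP
Event 5 (INT 0): INT 0 arrives: push (MAIN, PC=4), enter IRQ0 at PC=0 (depth now 1)
Event 6 (INT 0): INT 0 arrives: push (IRQ0, PC=0), enter IRQ0 at PC=0 (depth now 2)
Event 7 (EXEC): [IRQ0] PC=0: INC 3 -> ACC=0
Event 8 (EXEC): [IRQ0] PC=1: IRET -> resume IRQ0 at PC=0 (depth now 1)
Event 9 (EXEC): [IRQ0] PC=0: INC 3 -> ACC=3
Event 10 (EXEC): [IRQ0] PC=1: IRET -> resume MAIN at PC=4 (depth now 0)
Event 11 (EXEC): [MAIN] PC=4: DEC 1 -> ACC=2
Event 12 (EXEC): [MAIN] PC=5: DEC 5 -> ACC=-3

Answer: MAIN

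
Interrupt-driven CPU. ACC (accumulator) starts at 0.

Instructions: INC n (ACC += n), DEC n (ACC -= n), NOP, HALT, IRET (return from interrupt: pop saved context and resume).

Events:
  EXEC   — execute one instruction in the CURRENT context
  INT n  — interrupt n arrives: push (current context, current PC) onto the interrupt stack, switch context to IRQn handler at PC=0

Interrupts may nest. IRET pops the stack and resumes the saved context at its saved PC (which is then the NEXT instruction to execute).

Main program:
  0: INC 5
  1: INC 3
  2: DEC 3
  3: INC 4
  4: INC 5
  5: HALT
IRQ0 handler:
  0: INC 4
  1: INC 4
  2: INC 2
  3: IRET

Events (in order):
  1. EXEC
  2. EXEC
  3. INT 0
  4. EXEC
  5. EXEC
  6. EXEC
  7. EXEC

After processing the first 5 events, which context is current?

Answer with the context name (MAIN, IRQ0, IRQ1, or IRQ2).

Answer: IRQ0

Derivation:
Event 1 (EXEC): [MAIN] PC=0: INC 5 -> ACC=5
Event 2 (EXEC): [MAIN] PC=1: INC 3 -> ACC=8
Event 3 (INT 0): INT 0 arrives: push (MAIN, PC=2), enter IRQ0 at PC=0 (depth now 1)
Event 4 (EXEC): [IRQ0] PC=0: INC 4 -> ACC=12
Event 5 (EXEC): [IRQ0] PC=1: INC 4 -> ACC=16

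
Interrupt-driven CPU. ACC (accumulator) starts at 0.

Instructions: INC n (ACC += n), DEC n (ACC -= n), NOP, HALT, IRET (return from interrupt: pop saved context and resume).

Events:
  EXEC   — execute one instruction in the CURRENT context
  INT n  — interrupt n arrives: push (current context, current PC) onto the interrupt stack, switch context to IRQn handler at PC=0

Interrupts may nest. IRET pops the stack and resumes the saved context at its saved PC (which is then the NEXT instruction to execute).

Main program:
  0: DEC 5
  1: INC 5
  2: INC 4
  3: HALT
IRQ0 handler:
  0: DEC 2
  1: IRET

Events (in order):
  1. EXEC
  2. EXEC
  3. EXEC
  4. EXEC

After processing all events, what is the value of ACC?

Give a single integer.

Answer: 4

Derivation:
Event 1 (EXEC): [MAIN] PC=0: DEC 5 -> ACC=-5
Event 2 (EXEC): [MAIN] PC=1: INC 5 -> ACC=0
Event 3 (EXEC): [MAIN] PC=2: INC 4 -> ACC=4
Event 4 (EXEC): [MAIN] PC=3: HALT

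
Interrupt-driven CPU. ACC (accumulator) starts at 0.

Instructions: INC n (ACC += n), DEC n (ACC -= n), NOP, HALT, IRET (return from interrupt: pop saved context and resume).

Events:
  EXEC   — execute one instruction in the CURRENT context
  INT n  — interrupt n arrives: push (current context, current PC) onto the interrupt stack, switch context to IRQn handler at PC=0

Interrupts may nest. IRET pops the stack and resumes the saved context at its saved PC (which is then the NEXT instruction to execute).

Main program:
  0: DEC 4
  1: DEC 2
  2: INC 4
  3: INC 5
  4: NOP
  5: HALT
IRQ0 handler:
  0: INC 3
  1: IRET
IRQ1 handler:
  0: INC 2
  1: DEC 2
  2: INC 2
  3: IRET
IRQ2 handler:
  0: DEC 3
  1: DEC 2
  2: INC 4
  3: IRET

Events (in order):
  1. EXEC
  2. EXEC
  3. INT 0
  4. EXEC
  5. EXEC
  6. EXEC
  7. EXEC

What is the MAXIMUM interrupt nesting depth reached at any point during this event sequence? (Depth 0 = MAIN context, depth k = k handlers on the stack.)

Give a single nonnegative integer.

Answer: 1

Derivation:
Event 1 (EXEC): [MAIN] PC=0: DEC 4 -> ACC=-4 [depth=0]
Event 2 (EXEC): [MAIN] PC=1: DEC 2 -> ACC=-6 [depth=0]
Event 3 (INT 0): INT 0 arrives: push (MAIN, PC=2), enter IRQ0 at PC=0 (depth now 1) [depth=1]
Event 4 (EXEC): [IRQ0] PC=0: INC 3 -> ACC=-3 [depth=1]
Event 5 (EXEC): [IRQ0] PC=1: IRET -> resume MAIN at PC=2 (depth now 0) [depth=0]
Event 6 (EXEC): [MAIN] PC=2: INC 4 -> ACC=1 [depth=0]
Event 7 (EXEC): [MAIN] PC=3: INC 5 -> ACC=6 [depth=0]
Max depth observed: 1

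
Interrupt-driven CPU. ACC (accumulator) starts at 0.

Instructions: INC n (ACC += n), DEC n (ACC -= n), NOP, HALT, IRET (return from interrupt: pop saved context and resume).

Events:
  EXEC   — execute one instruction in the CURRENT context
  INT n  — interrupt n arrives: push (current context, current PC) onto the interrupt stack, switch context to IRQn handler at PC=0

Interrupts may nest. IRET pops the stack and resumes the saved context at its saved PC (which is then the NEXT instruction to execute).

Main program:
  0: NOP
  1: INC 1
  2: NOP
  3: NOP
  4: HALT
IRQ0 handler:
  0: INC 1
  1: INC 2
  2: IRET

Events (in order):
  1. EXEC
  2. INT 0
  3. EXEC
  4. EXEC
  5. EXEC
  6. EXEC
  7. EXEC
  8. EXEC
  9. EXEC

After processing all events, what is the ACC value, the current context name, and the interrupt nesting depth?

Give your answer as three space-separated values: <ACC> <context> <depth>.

Answer: 4 MAIN 0

Derivation:
Event 1 (EXEC): [MAIN] PC=0: NOP
Event 2 (INT 0): INT 0 arrives: push (MAIN, PC=1), enter IRQ0 at PC=0 (depth now 1)
Event 3 (EXEC): [IRQ0] PC=0: INC 1 -> ACC=1
Event 4 (EXEC): [IRQ0] PC=1: INC 2 -> ACC=3
Event 5 (EXEC): [IRQ0] PC=2: IRET -> resume MAIN at PC=1 (depth now 0)
Event 6 (EXEC): [MAIN] PC=1: INC 1 -> ACC=4
Event 7 (EXEC): [MAIN] PC=2: NOP
Event 8 (EXEC): [MAIN] PC=3: NOP
Event 9 (EXEC): [MAIN] PC=4: HALT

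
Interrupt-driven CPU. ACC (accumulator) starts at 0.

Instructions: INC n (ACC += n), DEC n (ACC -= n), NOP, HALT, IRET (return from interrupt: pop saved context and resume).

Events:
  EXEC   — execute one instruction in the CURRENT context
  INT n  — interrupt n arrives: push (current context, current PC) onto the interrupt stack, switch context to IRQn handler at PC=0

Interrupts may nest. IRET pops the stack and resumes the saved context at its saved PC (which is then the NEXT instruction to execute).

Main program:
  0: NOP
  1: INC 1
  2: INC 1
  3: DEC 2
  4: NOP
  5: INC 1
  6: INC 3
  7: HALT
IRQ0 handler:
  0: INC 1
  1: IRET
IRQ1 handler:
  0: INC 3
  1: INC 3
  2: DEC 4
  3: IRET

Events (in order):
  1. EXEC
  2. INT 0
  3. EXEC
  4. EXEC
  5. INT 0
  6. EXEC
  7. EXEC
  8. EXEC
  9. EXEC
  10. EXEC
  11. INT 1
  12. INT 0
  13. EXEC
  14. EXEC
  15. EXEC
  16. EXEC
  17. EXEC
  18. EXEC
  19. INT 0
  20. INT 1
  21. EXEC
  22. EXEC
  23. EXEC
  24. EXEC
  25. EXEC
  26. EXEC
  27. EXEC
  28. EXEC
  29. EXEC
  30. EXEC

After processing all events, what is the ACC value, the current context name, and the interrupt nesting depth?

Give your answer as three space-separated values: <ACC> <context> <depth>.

Event 1 (EXEC): [MAIN] PC=0: NOP
Event 2 (INT 0): INT 0 arrives: push (MAIN, PC=1), enter IRQ0 at PC=0 (depth now 1)
Event 3 (EXEC): [IRQ0] PC=0: INC 1 -> ACC=1
Event 4 (EXEC): [IRQ0] PC=1: IRET -> resume MAIN at PC=1 (depth now 0)
Event 5 (INT 0): INT 0 arrives: push (MAIN, PC=1), enter IRQ0 at PC=0 (depth now 1)
Event 6 (EXEC): [IRQ0] PC=0: INC 1 -> ACC=2
Event 7 (EXEC): [IRQ0] PC=1: IRET -> resume MAIN at PC=1 (depth now 0)
Event 8 (EXEC): [MAIN] PC=1: INC 1 -> ACC=3
Event 9 (EXEC): [MAIN] PC=2: INC 1 -> ACC=4
Event 10 (EXEC): [MAIN] PC=3: DEC 2 -> ACC=2
Event 11 (INT 1): INT 1 arrives: push (MAIN, PC=4), enter IRQ1 at PC=0 (depth now 1)
Event 12 (INT 0): INT 0 arrives: push (IRQ1, PC=0), enter IRQ0 at PC=0 (depth now 2)
Event 13 (EXEC): [IRQ0] PC=0: INC 1 -> ACC=3
Event 14 (EXEC): [IRQ0] PC=1: IRET -> resume IRQ1 at PC=0 (depth now 1)
Event 15 (EXEC): [IRQ1] PC=0: INC 3 -> ACC=6
Event 16 (EXEC): [IRQ1] PC=1: INC 3 -> ACC=9
Event 17 (EXEC): [IRQ1] PC=2: DEC 4 -> ACC=5
Event 18 (EXEC): [IRQ1] PC=3: IRET -> resume MAIN at PC=4 (depth now 0)
Event 19 (INT 0): INT 0 arrives: push (MAIN, PC=4), enter IRQ0 at PC=0 (depth now 1)
Event 20 (INT 1): INT 1 arrives: push (IRQ0, PC=0), enter IRQ1 at PC=0 (depth now 2)
Event 21 (EXEC): [IRQ1] PC=0: INC 3 -> ACC=8
Event 22 (EXEC): [IRQ1] PC=1: INC 3 -> ACC=11
Event 23 (EXEC): [IRQ1] PC=2: DEC 4 -> ACC=7
Event 24 (EXEC): [IRQ1] PC=3: IRET -> resume IRQ0 at PC=0 (depth now 1)
Event 25 (EXEC): [IRQ0] PC=0: INC 1 -> ACC=8
Event 26 (EXEC): [IRQ0] PC=1: IRET -> resume MAIN at PC=4 (depth now 0)
Event 27 (EXEC): [MAIN] PC=4: NOP
Event 28 (EXEC): [MAIN] PC=5: INC 1 -> ACC=9
Event 29 (EXEC): [MAIN] PC=6: INC 3 -> ACC=12
Event 30 (EXEC): [MAIN] PC=7: HALT

Answer: 12 MAIN 0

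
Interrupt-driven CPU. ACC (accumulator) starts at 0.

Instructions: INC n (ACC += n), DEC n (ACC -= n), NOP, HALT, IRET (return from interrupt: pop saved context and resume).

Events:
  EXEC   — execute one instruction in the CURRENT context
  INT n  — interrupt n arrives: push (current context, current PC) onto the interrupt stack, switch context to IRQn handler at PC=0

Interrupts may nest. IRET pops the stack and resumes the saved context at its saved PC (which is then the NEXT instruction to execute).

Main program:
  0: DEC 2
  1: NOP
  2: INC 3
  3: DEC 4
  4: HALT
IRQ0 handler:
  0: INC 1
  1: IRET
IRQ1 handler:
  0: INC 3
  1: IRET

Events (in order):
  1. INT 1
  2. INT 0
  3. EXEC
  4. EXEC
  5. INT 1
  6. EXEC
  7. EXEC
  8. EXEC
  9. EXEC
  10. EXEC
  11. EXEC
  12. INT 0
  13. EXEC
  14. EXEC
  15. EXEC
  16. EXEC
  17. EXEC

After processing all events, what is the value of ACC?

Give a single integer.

Answer: 5

Derivation:
Event 1 (INT 1): INT 1 arrives: push (MAIN, PC=0), enter IRQ1 at PC=0 (depth now 1)
Event 2 (INT 0): INT 0 arrives: push (IRQ1, PC=0), enter IRQ0 at PC=0 (depth now 2)
Event 3 (EXEC): [IRQ0] PC=0: INC 1 -> ACC=1
Event 4 (EXEC): [IRQ0] PC=1: IRET -> resume IRQ1 at PC=0 (depth now 1)
Event 5 (INT 1): INT 1 arrives: push (IRQ1, PC=0), enter IRQ1 at PC=0 (depth now 2)
Event 6 (EXEC): [IRQ1] PC=0: INC 3 -> ACC=4
Event 7 (EXEC): [IRQ1] PC=1: IRET -> resume IRQ1 at PC=0 (depth now 1)
Event 8 (EXEC): [IRQ1] PC=0: INC 3 -> ACC=7
Event 9 (EXEC): [IRQ1] PC=1: IRET -> resume MAIN at PC=0 (depth now 0)
Event 10 (EXEC): [MAIN] PC=0: DEC 2 -> ACC=5
Event 11 (EXEC): [MAIN] PC=1: NOP
Event 12 (INT 0): INT 0 arrives: push (MAIN, PC=2), enter IRQ0 at PC=0 (depth now 1)
Event 13 (EXEC): [IRQ0] PC=0: INC 1 -> ACC=6
Event 14 (EXEC): [IRQ0] PC=1: IRET -> resume MAIN at PC=2 (depth now 0)
Event 15 (EXEC): [MAIN] PC=2: INC 3 -> ACC=9
Event 16 (EXEC): [MAIN] PC=3: DEC 4 -> ACC=5
Event 17 (EXEC): [MAIN] PC=4: HALT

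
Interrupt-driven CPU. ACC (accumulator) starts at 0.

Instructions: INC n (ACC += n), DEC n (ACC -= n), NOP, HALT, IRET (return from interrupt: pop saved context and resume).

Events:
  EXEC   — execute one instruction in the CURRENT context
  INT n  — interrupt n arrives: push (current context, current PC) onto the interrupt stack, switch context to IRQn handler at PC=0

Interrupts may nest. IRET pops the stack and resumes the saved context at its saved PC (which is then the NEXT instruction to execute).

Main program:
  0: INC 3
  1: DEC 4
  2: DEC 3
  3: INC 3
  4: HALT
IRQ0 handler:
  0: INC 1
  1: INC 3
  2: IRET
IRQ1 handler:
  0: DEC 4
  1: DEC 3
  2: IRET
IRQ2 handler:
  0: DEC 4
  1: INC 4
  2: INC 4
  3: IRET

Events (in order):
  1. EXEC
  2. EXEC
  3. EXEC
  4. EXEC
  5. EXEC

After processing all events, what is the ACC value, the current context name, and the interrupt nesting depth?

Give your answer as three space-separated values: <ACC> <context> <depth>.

Event 1 (EXEC): [MAIN] PC=0: INC 3 -> ACC=3
Event 2 (EXEC): [MAIN] PC=1: DEC 4 -> ACC=-1
Event 3 (EXEC): [MAIN] PC=2: DEC 3 -> ACC=-4
Event 4 (EXEC): [MAIN] PC=3: INC 3 -> ACC=-1
Event 5 (EXEC): [MAIN] PC=4: HALT

Answer: -1 MAIN 0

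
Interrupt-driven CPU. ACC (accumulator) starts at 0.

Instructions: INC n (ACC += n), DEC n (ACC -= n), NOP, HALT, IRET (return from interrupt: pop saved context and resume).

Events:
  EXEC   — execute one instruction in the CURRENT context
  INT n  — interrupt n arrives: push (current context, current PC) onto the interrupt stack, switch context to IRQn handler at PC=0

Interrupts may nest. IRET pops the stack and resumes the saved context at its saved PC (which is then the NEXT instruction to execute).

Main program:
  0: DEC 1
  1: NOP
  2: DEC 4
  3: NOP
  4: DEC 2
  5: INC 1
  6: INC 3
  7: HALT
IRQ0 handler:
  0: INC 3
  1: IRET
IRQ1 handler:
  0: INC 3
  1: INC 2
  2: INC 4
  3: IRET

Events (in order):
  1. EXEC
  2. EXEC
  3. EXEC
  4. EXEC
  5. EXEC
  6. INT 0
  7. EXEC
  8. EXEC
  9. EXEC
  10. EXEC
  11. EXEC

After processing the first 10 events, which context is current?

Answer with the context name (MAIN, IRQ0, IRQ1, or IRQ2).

Event 1 (EXEC): [MAIN] PC=0: DEC 1 -> ACC=-1
Event 2 (EXEC): [MAIN] PC=1: NOP
Event 3 (EXEC): [MAIN] PC=2: DEC 4 -> ACC=-5
Event 4 (EXEC): [MAIN] PC=3: NOP
Event 5 (EXEC): [MAIN] PC=4: DEC 2 -> ACC=-7
Event 6 (INT 0): INT 0 arrives: push (MAIN, PC=5), enter IRQ0 at PC=0 (depth now 1)
Event 7 (EXEC): [IRQ0] PC=0: INC 3 -> ACC=-4
Event 8 (EXEC): [IRQ0] PC=1: IRET -> resume MAIN at PC=5 (depth now 0)
Event 9 (EXEC): [MAIN] PC=5: INC 1 -> ACC=-3
Event 10 (EXEC): [MAIN] PC=6: INC 3 -> ACC=0

Answer: MAIN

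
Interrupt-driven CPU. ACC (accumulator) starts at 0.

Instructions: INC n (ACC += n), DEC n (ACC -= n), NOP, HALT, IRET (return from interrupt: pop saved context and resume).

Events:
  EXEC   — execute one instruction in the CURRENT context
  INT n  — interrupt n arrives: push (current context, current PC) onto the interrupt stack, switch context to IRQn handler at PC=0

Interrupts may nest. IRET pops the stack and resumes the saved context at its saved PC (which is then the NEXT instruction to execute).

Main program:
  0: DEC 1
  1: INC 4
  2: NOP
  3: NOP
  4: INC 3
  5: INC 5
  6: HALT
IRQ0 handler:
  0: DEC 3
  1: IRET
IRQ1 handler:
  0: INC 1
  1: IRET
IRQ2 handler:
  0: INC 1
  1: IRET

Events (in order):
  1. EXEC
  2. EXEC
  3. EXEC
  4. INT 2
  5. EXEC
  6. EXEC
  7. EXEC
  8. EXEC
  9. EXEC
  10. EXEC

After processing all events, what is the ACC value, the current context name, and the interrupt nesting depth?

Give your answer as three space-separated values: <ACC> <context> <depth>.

Answer: 12 MAIN 0

Derivation:
Event 1 (EXEC): [MAIN] PC=0: DEC 1 -> ACC=-1
Event 2 (EXEC): [MAIN] PC=1: INC 4 -> ACC=3
Event 3 (EXEC): [MAIN] PC=2: NOP
Event 4 (INT 2): INT 2 arrives: push (MAIN, PC=3), enter IRQ2 at PC=0 (depth now 1)
Event 5 (EXEC): [IRQ2] PC=0: INC 1 -> ACC=4
Event 6 (EXEC): [IRQ2] PC=1: IRET -> resume MAIN at PC=3 (depth now 0)
Event 7 (EXEC): [MAIN] PC=3: NOP
Event 8 (EXEC): [MAIN] PC=4: INC 3 -> ACC=7
Event 9 (EXEC): [MAIN] PC=5: INC 5 -> ACC=12
Event 10 (EXEC): [MAIN] PC=6: HALT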